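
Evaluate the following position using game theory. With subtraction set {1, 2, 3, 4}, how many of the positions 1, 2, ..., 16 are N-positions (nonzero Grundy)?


Subtraction set S = {1, 2, 3, 4}, so G(n) = n mod 5.
G(n) = 0 when n is a multiple of 5.
Multiples of 5 in [1, 16]: 3
N-positions (nonzero Grundy) = 16 - 3 = 13

13


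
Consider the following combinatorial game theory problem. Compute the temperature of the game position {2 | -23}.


The game is {2 | -23}, a switch {a | b} with numbers a > b.
Cooling {a | b} by t gives {a - t | b + t}, which stops being hot when a - t = b + t, i.e. at t = (a - b)/2. So the temperature of a switch is (a - b)/2.
Temperature = (Left option - Right option) / 2
= (2 - (-23)) / 2
= 25 / 2
= 25/2

25/2


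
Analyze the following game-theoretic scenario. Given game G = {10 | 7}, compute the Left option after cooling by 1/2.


Original game: {10 | 7} (a switch {a | b} with a > b).
Cooling by t (for t below the temperature (a - b)/2 = 3/2) taxes each move by t: {a | b} cooled by t is {a - t | b + t}.
Cooling amount: t = 1/2
Cooled Left option: 10 - 1/2 = 19/2
Cooled Right option: 7 + 1/2 = 15/2
Cooled game: {19/2 | 15/2}
Left option = 19/2

19/2


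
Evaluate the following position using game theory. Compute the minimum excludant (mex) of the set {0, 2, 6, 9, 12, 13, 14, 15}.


Set = {0, 2, 6, 9, 12, 13, 14, 15}
0 is in the set.
1 is NOT in the set. This is the mex.
mex = 1

1


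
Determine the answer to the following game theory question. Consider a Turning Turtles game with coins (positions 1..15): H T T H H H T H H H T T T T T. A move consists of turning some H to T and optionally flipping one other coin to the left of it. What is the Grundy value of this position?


Coins: H T T H H H T H H H T T T T T
Key fact: a single head at position k behaves exactly like a Nim heap of size k (turning it to T and optionally flipping a coin at j < k corresponds to moving the heap from k to j, or to 0), and heads combine as a disjunctive sum (two heads at the same place would cancel, matching j XOR j = 0). So the Nim-value is the XOR of the 1-indexed positions of the heads.
Face-up positions (1-indexed): [1, 4, 5, 6, 8, 9, 10]
XOR 0 with 1: 0 XOR 1 = 1
XOR 1 with 4: 1 XOR 4 = 5
XOR 5 with 5: 5 XOR 5 = 0
XOR 0 with 6: 0 XOR 6 = 6
XOR 6 with 8: 6 XOR 8 = 14
XOR 14 with 9: 14 XOR 9 = 7
XOR 7 with 10: 7 XOR 10 = 13
Nim-value = 13

13


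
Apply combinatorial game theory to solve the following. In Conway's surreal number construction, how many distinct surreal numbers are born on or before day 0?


Day 0: {|} = 0 is born. Count = 1.
Day n: the number of surreal numbers born by day n is 2^(n+1) - 1.
By day 0: 2^1 - 1 = 1
By day 0: 1 surreal numbers.

1


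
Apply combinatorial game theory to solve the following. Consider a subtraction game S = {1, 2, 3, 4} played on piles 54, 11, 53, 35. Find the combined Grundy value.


Subtraction set: {1, 2, 3, 4}
For this subtraction set, G(n) = n mod 5 (period = max + 1 = 5).
Pile 1 (size 54): G(54) = 54 mod 5 = 4
Pile 2 (size 11): G(11) = 11 mod 5 = 1
Pile 3 (size 53): G(53) = 53 mod 5 = 3
Pile 4 (size 35): G(35) = 35 mod 5 = 0
Total Grundy value = XOR of all: 4 XOR 1 XOR 3 XOR 0 = 6

6


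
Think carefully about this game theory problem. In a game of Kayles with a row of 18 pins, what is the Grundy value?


Kayles: a move removes 1 or 2 adjacent pins from a contiguous row.
Removing pins from a row of k leaves two independent rows (a, b) with a + b = k - 1 (one pin) or a + b = k - 2 (two pins); an end removal gives a = 0.
By Sprague-Grundy, G(k) = mex{ G(a) XOR G(b) } over all these splits. G(0) = 0.
G(1): splits (0,0):0^0=0 -> mex({0}) = 1
G(2): splits (0,1):0^1=1 (0,0):0^0=0 -> mex({0, 1}) = 2
G(3): splits (0,2):0^2=2 (1,1):1^1=0 (0,1):0^1=1 -> mex({0, 1, 2}) = 3
G(4): splits (0,3):0^3=3 (1,2):1^2=3 (0,2):0^2=2 (1,1):1^1=0 -> mex({0, 2, 3}) = 1
G(5): splits (0,4):0^1=1 (1,3):1^3=2 (2,2):2^2=0 (0,3):0^3=3 (1,2):1^2=3 -> mex({0, 1, 2, 3}) = 4
G(6) = mex({0, 1, 2, 4}) = 3
G(7) = mex({0, 1, 3, 4, 5}) = 2
G(8) = mex({0, 2, 3, 5, 6}) = 1
G(9) = mex({0, 1, 2, 3, 6, 7}) = 4
G(10) = mex({0, 1, 3, 4, 5, 7}) = 2
G(11) = mex({0, 1, 2, 3, 4, 5}) = 6
G(12) = mex({0, 1, 2, 3, 5, 6, 7}) = 4
G(13) = mex({0, 2, 3, 4, 6, 7}) = 1
G(14) = mex({0, 1, 4, 5, 6, 7}) = 2
G(15) = mex({0, 1, 2, 3, 4, 5, 6}) = 7
G(16) = mex({0, 2, 3, 5, 6, 7}) = 1
G(17) = mex({0, 1, 2, 3, 5, 6, 7}) = 4
G(18) = mex({0, 1, 2, 4, 5, 6}) = 3
Therefore G(18) = 3.

3


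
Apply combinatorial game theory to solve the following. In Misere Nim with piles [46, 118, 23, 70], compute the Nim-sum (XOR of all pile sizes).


We need the XOR (exclusive or) of all pile sizes.
After XOR-ing pile 1 (size 46): 0 XOR 46 = 46
After XOR-ing pile 2 (size 118): 46 XOR 118 = 88
After XOR-ing pile 3 (size 23): 88 XOR 23 = 79
After XOR-ing pile 4 (size 70): 79 XOR 70 = 9
The Nim-value of this position is 9.

9


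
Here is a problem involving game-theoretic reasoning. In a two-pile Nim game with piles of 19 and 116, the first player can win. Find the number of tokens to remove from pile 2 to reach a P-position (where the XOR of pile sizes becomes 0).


Piles: 19 and 116
Current XOR: 19 XOR 116 = 103 (non-zero, so this is an N-position).
To make the XOR zero, we need to find a move that balances the piles.
For pile 2 (size 116): target = 116 XOR 103 = 19
We reduce pile 2 from 116 to 19.
Tokens removed: 116 - 19 = 97
Verification: 19 XOR 19 = 0

97


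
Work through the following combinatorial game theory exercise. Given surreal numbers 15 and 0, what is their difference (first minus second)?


x = 15, y = 0
x - y = 15 - 0 = 15

15


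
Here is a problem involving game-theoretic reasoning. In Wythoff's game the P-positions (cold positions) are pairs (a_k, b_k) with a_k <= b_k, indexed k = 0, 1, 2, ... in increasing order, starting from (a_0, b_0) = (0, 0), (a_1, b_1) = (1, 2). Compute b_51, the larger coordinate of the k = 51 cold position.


By Wythoff's theorem, a_k = floor(k * phi) and b_k = floor(k * phi^2) = a_k + k, where phi = (1 + sqrt(5))/2 is the golden ratio.
phi = (1 + sqrt(5))/2 = 1.618034
phi^2 = phi + 1 = 2.618034
k = 51
k * phi^2 = 51 * 2.618034 = 133.519733
b_51 = floor(k * phi^2) = 133 (check: a_51 + k = 82 + 51 = 133)

133


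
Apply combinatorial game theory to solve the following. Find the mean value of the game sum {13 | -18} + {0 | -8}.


G1 = {13 | -18}, G2 = {0 | -8}
Each is a switch {a | b} with numbers a > b; its mean value is (a + b)/2, and mean value is additive over game sums: m(G1 + G2) = m(G1) + m(G2).
Mean of G1 = (13 + (-18))/2 = -5/2 = -5/2
Mean of G2 = (0 + (-8))/2 = -8/2 = -4
Mean of G1 + G2 = -5/2 + -4 = -13/2

-13/2


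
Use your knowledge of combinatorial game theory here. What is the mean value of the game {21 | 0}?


Game = {21 | 0}, a switch {a | b} with numbers a > b.
Its thermograph has left wall a - t and right wall b + t, which meet at t = (a - b)/2, where both equal (a + b)/2. So the mast (mean value) is at (a + b)/2.
Mean = (21 + (0))/2 = 21/2 = 21/2

21/2


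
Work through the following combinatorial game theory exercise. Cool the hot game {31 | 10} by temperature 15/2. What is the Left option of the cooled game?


Original game: {31 | 10} (a switch {a | b} with a > b).
Cooling by t (for t below the temperature (a - b)/2 = 21/2) taxes each move by t: {a | b} cooled by t is {a - t | b + t}.
Cooling amount: t = 15/2
Cooled Left option: 31 - 15/2 = 47/2
Cooled Right option: 10 + 15/2 = 35/2
Cooled game: {47/2 | 35/2}
Left option = 47/2

47/2


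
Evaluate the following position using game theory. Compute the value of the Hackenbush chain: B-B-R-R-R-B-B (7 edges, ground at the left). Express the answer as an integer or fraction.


Edges (from ground): B-B-R-R-R-B-B
By Berlekamp's sign-expansion rule, a Blue-Red Hackenbush stalk has the value of the surreal number whose sign sequence is the edge sequence with B -> + and R -> -.
Sign sequence: ++---++
Trace the sign expansion in the surreal number tree, starting from 0:
Edge 1: B (sign +) -> bounds (0, +inf), value = 1
Edge 2: B (sign +) -> bounds (1, +inf), value = 2
Edge 3: R (sign -) -> bounds (1, 2), value = 3/2
Edge 4: R (sign -) -> bounds (1, 3/2), value = 5/4
Edge 5: R (sign -) -> bounds (1, 5/4), value = 9/8
Edge 6: B (sign +) -> bounds (9/8, 5/4), value = 19/16
Edge 7: B (sign +) -> bounds (19/16, 5/4), value = 39/32
Game value = 39/32

39/32


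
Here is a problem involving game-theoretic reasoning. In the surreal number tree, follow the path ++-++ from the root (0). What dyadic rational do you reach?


Sign expansion: ++-++
Rule: track bounds (lo, hi), initially (-inf, +inf). On '+', the current value becomes lo and we move to the simplest number in (value, hi): value + 1 if hi = +inf, otherwise the midpoint (value + hi)/2. On '-', the current value becomes hi and we move to value - 1 if lo = -inf, otherwise the midpoint (lo + value)/2.
Start at 0.
Step 1: sign = +, move right. Bounds: (0, +inf). Value = 1
Step 2: sign = +, move right. Bounds: (1, +inf). Value = 2
Step 3: sign = -, move left. Bounds: (1, 2). Value = 3/2
Step 4: sign = +, move right. Bounds: (3/2, 2). Value = 7/4
Step 5: sign = +, move right. Bounds: (7/4, 2). Value = 15/8
The surreal number with sign expansion ++-++ is 15/8.

15/8


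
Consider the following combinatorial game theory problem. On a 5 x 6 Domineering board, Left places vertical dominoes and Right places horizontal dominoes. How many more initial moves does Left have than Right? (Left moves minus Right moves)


Board is 5 x 6 (rows x cols).
Left (vertical) placements: (rows-1) * cols = 4 * 6 = 24
Right (horizontal) placements: rows * (cols-1) = 5 * 5 = 25
Advantage = Left - Right = 24 - 25 = -1

-1


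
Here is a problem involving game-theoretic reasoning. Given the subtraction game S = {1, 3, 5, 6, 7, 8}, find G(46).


The subtraction set is S = {1, 3, 5, 6, 7, 8}.
G(k) = mex{ G(k - s) : s in S, s <= k }. We compute iteratively: G(0) = 0.
G(1) = mex({0}) = 1
G(2) = mex({1}) = 0
G(3) = mex({0}) = 1
G(4) = mex({1}) = 0
G(5) = mex({0}) = 1
G(6) = mex({0, 1}) = 2
G(7) = mex({0, 1, 2}) = 3
G(8) = mex({0, 1, 3}) = 2
G(9) = mex({0, 1, 2}) = 3
G(10) = mex({0, 1, 3}) = 2
G(11) = mex({0, 1, 2}) = 3
G(12) = mex({0, 1, 2, 3}) = 4
G(13) = mex({1, 2, 3, 4}) = 0
G(14) = mex({0, 2, 3}) = 1
G(15) = mex({1, 2, 3, 4}) = 0
G(16) = mex({0, 2, 3}) = 1
G(17) = mex({1, 2, 3, 4}) = 0
G(18) = mex({0, 2, 3, 4}) = 1
G(19) = mex({0, 1, 3, 4}) = 2
G(20) = mex({0, 1, 2, 4}) = 3
Observe that G(13)..G(20) = 0, 1, 0, 1, 0, 1, 2, 3 repeats G(0)..G(7) = 0, 1, 0, 1, 0, 1, 2, 3.
For k >= max(S) = 8, G(k) is determined by the previous 8 values G(k-8)..G(k-1); a window of 8 consecutive values has recurred shifted by 13, so by induction G(k + 13) = G(k) for all k >= 0: the sequence is periodic from the start with period 13.
One period: G(0..12) = 0, 1, 0, 1, 0, 1, 2, 3, 2, 3, 2, 3, 4.
46 mod 13 = 7, so G(46) = G(7) = 3.

3


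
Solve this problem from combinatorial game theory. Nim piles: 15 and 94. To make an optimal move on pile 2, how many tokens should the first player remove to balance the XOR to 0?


Piles: 15 and 94
Current XOR: 15 XOR 94 = 81 (non-zero, so this is an N-position).
To make the XOR zero, we need to find a move that balances the piles.
For pile 2 (size 94): target = 94 XOR 81 = 15
We reduce pile 2 from 94 to 15.
Tokens removed: 94 - 15 = 79
Verification: 15 XOR 15 = 0

79


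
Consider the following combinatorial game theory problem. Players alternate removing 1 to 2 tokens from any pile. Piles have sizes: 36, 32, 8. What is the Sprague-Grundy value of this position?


Subtraction set: {1, 2}
For this subtraction set, G(n) = n mod 3 (period = max + 1 = 3).
Pile 1 (size 36): G(36) = 36 mod 3 = 0
Pile 2 (size 32): G(32) = 32 mod 3 = 2
Pile 3 (size 8): G(8) = 8 mod 3 = 2
Total Grundy value = XOR of all: 0 XOR 2 XOR 2 = 0

0


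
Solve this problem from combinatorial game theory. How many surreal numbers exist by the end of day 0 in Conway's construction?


Day 0: {|} = 0 is born. Count = 1.
Day n: the number of surreal numbers born by day n is 2^(n+1) - 1.
By day 0: 2^1 - 1 = 1
By day 0: 1 surreal numbers.

1


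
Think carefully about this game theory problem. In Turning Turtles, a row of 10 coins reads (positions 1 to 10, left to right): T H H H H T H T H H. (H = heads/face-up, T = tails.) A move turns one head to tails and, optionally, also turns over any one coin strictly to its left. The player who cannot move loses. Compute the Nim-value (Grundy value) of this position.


Coins: T H H H H T H T H H
Key fact: a single head at position k behaves exactly like a Nim heap of size k (turning it to T and optionally flipping a coin at j < k corresponds to moving the heap from k to j, or to 0), and heads combine as a disjunctive sum (two heads at the same place would cancel, matching j XOR j = 0). So the Nim-value is the XOR of the 1-indexed positions of the heads.
Face-up positions (1-indexed): [2, 3, 4, 5, 7, 9, 10]
XOR 0 with 2: 0 XOR 2 = 2
XOR 2 with 3: 2 XOR 3 = 1
XOR 1 with 4: 1 XOR 4 = 5
XOR 5 with 5: 5 XOR 5 = 0
XOR 0 with 7: 0 XOR 7 = 7
XOR 7 with 9: 7 XOR 9 = 14
XOR 14 with 10: 14 XOR 10 = 4
Nim-value = 4

4


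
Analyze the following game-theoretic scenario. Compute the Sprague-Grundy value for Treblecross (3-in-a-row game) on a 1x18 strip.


Treblecross: place X on empty cells; 3-in-a-row wins.
Playing within two cells of an existing X lets the opponent win at once, so sensible play treats the cells i-2..i+2 around each X as dead. The player left with no safe cell loses, so this is a normal-play take-away game on strips of safe cells.
Placing X at cell i (0-indexed) of a strip of k safe cells leaves independent strips of sizes max(0, i-2) and max(0, k-i-3). Hence G(k) = mex{ G(max(0,i-2)) XOR G(max(0,k-i-3)) : 0 <= i < k }, with G(0) = 0.
G(1): splits (0,0):0^0=0 -> mex({0}) = 1
G(2): splits (0,0):0^0=0 -> mex({0}) = 1
G(3): splits (0,0):0^0=0 -> mex({0}) = 1
G(4): splits (0,1):0^1=1 (0,0):0^0=0 -> mex({0, 1}) = 2
G(5): splits (0,2):0^1=1 (0,1):0^1=1 (0,0):0^0=0 -> mex({0, 1}) = 2
G(6) = mex({1}) = 0
G(7) = mex({0, 1, 2}) = 3
G(8) = mex({0, 1, 2}) = 3
G(9) = mex({0, 2}) = 1
G(10) = mex({0, 2, 3}) = 1
G(11) = mex({0, 3}) = 1
G(12) = mex({1, 3}) = 0
G(13) = mex({0, 1, 2, 3}) = 4
G(14) = mex({0, 1, 2}) = 3
G(15) = mex({0, 1, 2}) = 3
G(16) = mex({0, 1, 2, 4}) = 3
G(17) = mex({0, 1, 3, 4}) = 2
G(18) = mex({0, 1, 3, 4}) = 2
Therefore G(18) = 2.

2


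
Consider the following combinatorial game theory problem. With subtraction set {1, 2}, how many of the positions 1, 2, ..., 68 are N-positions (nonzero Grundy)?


Subtraction set S = {1, 2}, so G(n) = n mod 3.
G(n) = 0 when n is a multiple of 3.
Multiples of 3 in [1, 68]: 22
N-positions (nonzero Grundy) = 68 - 22 = 46

46


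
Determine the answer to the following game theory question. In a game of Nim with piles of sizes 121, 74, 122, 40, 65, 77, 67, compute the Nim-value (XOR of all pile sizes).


We need the XOR (exclusive or) of all pile sizes.
After XOR-ing pile 1 (size 121): 0 XOR 121 = 121
After XOR-ing pile 2 (size 74): 121 XOR 74 = 51
After XOR-ing pile 3 (size 122): 51 XOR 122 = 73
After XOR-ing pile 4 (size 40): 73 XOR 40 = 97
After XOR-ing pile 5 (size 65): 97 XOR 65 = 32
After XOR-ing pile 6 (size 77): 32 XOR 77 = 109
After XOR-ing pile 7 (size 67): 109 XOR 67 = 46
The Nim-value of this position is 46.

46


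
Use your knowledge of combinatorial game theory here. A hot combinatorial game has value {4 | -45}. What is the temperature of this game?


The game is {4 | -45}, a switch {a | b} with numbers a > b.
Cooling {a | b} by t gives {a - t | b + t}, which stops being hot when a - t = b + t, i.e. at t = (a - b)/2. So the temperature of a switch is (a - b)/2.
Temperature = (Left option - Right option) / 2
= (4 - (-45)) / 2
= 49 / 2
= 49/2

49/2


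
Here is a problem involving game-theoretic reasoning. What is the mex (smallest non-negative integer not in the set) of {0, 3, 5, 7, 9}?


Set = {0, 3, 5, 7, 9}
0 is in the set.
1 is NOT in the set. This is the mex.
mex = 1

1


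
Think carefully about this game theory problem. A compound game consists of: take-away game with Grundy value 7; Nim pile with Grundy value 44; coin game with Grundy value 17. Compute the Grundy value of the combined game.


By the Sprague-Grundy theorem, the Grundy value of a sum of games is the XOR of individual Grundy values.
take-away game: Grundy value = 7. Running XOR: 0 XOR 7 = 7
Nim pile: Grundy value = 44. Running XOR: 7 XOR 44 = 43
coin game: Grundy value = 17. Running XOR: 43 XOR 17 = 58
The combined Grundy value is 58.

58


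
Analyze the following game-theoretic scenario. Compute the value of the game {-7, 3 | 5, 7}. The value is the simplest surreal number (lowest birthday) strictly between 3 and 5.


Left options: {-7, 3}, max = 3
Right options: {5, 7}, min = 5
All options are numbers and max(Left) < min(Right), so by the simplicity theorem the value is the simplest (earliest-born) number strictly between 3 and 5.
The only integer strictly between 3 and 5 is 4.
No non-integer in the interval can be simpler: if x is a non-integer in the interval, then floor(x) or ceil(x) also lies in the interval (the interval contains an integer), and both are proper prefixes of x's sign expansion, i.e. born earlier. So the game value is 4.
Game value = 4

4


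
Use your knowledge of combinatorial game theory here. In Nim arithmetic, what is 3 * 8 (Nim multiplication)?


Nim multiplication is bilinear over XOR: (u XOR v) * w = (u*w) XOR (v*w).
So we split each operand into its bit components and XOR the pairwise Nim products.
3 = 1 + 2 (as XOR of powers of 2).
8 = 8 (as XOR of powers of 2).
Using the standard Nim-product table on single bits:
  2*2 = 3,   2*4 = 8,   2*8 = 12,
  4*4 = 6,   4*8 = 11,  8*8 = 13,
and  1*x = x (identity), k*l = l*k (commutative).
Pairwise Nim products:
  1 * 8 = 8
  2 * 8 = 12
XOR them: 8 XOR 12 = 4.
Result: 3 * 8 = 4 (in Nim).

4


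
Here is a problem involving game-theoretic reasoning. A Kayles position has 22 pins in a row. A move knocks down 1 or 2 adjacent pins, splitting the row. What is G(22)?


Kayles: a move removes 1 or 2 adjacent pins from a contiguous row.
Removing pins from a row of k leaves two independent rows (a, b) with a + b = k - 1 (one pin) or a + b = k - 2 (two pins); an end removal gives a = 0.
By Sprague-Grundy, G(k) = mex{ G(a) XOR G(b) } over all these splits. G(0) = 0.
G(1): splits (0,0):0^0=0 -> mex({0}) = 1
G(2): splits (0,1):0^1=1 (0,0):0^0=0 -> mex({0, 1}) = 2
G(3): splits (0,2):0^2=2 (1,1):1^1=0 (0,1):0^1=1 -> mex({0, 1, 2}) = 3
G(4): splits (0,3):0^3=3 (1,2):1^2=3 (0,2):0^2=2 (1,1):1^1=0 -> mex({0, 2, 3}) = 1
G(5): splits (0,4):0^1=1 (1,3):1^3=2 (2,2):2^2=0 (0,3):0^3=3 (1,2):1^2=3 -> mex({0, 1, 2, 3}) = 4
G(6) = mex({0, 1, 2, 4}) = 3
G(7) = mex({0, 1, 3, 4, 5}) = 2
G(8) = mex({0, 2, 3, 5, 6}) = 1
G(9) = mex({0, 1, 2, 3, 6, 7}) = 4
G(10) = mex({0, 1, 3, 4, 5, 7}) = 2
G(11) = mex({0, 1, 2, 3, 4, 5}) = 6
G(12) = mex({0, 1, 2, 3, 5, 6, 7}) = 4
G(13) = mex({0, 2, 3, 4, 6, 7}) = 1
G(14) = mex({0, 1, 4, 5, 6, 7}) = 2
G(15) = mex({0, 1, 2, 3, 4, 5, 6}) = 7
G(16) = mex({0, 2, 3, 5, 6, 7}) = 1
G(17) = mex({0, 1, 2, 3, 5, 6, 7}) = 4
G(18) = mex({0, 1, 2, 4, 5, 6}) = 3
G(19) = mex({0, 1, 3, 4, 5, 7}) = 2
G(20) = mex({0, 2, 3, 4, 5, 6, 7}) = 1
G(21) = mex({0, 1, 2, 3, 5, 6, 7}) = 4
G(22) = mex({0, 1, 2, 3, 4, 5, 7}) = 6
Therefore G(22) = 6.

6


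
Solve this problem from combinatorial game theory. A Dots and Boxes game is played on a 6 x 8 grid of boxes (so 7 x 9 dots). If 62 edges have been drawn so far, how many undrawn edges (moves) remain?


Grid: 6 x 8 boxes, i.e. 7 rows and 9 columns of dots.
Horizontal edges: (rows + 1) * cols = 7 * 8 = 56
Vertical edges: rows * (cols + 1) = 6 * 9 = 54
Total edges: 56 + 54 = 110
Edges drawn: 62
Remaining: 110 - 62 = 48

48


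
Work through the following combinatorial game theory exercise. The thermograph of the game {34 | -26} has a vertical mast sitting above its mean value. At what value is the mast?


Game = {34 | -26}, a switch {a | b} with numbers a > b.
Its thermograph has left wall a - t and right wall b + t, which meet at t = (a - b)/2, where both equal (a + b)/2. So the mast (mean value) is at (a + b)/2.
Mean = (34 + (-26))/2 = 8/2 = 4

4


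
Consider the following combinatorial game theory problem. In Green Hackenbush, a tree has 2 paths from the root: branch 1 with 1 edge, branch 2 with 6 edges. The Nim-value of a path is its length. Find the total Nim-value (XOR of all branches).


The tree has 2 branches from the ground vertex.
In Green Hackenbush, the Nim-value of a simple path of length k is k.
Branch 1: length 1, Nim-value = 1
Branch 2: length 6, Nim-value = 6
Total Nim-value = XOR of all branch values:
0 XOR 1 = 1
1 XOR 6 = 7
Nim-value of the tree = 7

7


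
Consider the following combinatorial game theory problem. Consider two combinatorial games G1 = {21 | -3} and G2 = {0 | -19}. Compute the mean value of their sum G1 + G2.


G1 = {21 | -3}, G2 = {0 | -19}
Each is a switch {a | b} with numbers a > b; its mean value is (a + b)/2, and mean value is additive over game sums: m(G1 + G2) = m(G1) + m(G2).
Mean of G1 = (21 + (-3))/2 = 18/2 = 9
Mean of G2 = (0 + (-19))/2 = -19/2 = -19/2
Mean of G1 + G2 = 9 + -19/2 = -1/2

-1/2


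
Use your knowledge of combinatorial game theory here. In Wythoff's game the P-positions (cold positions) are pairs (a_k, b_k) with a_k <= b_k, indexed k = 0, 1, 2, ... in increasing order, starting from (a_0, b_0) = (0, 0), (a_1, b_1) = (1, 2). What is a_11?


By Wythoff's theorem, a_k = floor(k * phi) and b_k = floor(k * phi^2) = a_k + k, where phi = (1 + sqrt(5))/2 is the golden ratio.
phi = (1 + sqrt(5))/2 = 1.618034
k = 11
k * phi = 11 * 1.618034 = 17.798374
a_11 = floor(k * phi) = 17

17


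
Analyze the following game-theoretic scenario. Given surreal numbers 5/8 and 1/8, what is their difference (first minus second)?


x = 5/8, y = 1/8
Converting to common denominator: 8
x = 5/8, y = 1/8
x - y = 5/8 - 1/8 = 1/2

1/2


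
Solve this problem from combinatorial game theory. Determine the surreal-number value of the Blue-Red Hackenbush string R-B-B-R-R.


Edges (from ground): R-B-B-R-R
By Berlekamp's sign-expansion rule, a Blue-Red Hackenbush stalk has the value of the surreal number whose sign sequence is the edge sequence with B -> + and R -> -.
Sign sequence: -++--
Trace the sign expansion in the surreal number tree, starting from 0:
Edge 1: R (sign -) -> bounds (-inf, 0), value = -1
Edge 2: B (sign +) -> bounds (-1, 0), value = -1/2
Edge 3: B (sign +) -> bounds (-1/2, 0), value = -1/4
Edge 4: R (sign -) -> bounds (-1/2, -1/4), value = -3/8
Edge 5: R (sign -) -> bounds (-1/2, -3/8), value = -7/16
Game value = -7/16

-7/16


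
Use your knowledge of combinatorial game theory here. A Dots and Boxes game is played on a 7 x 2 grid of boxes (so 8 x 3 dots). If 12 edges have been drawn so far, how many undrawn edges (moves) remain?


Grid: 7 x 2 boxes, i.e. 8 rows and 3 columns of dots.
Horizontal edges: (rows + 1) * cols = 8 * 2 = 16
Vertical edges: rows * (cols + 1) = 7 * 3 = 21
Total edges: 16 + 21 = 37
Edges drawn: 12
Remaining: 37 - 12 = 25

25


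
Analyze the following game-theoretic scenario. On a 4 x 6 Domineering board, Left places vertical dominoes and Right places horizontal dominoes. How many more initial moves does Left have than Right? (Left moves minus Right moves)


Board is 4 x 6 (rows x cols).
Left (vertical) placements: (rows-1) * cols = 3 * 6 = 18
Right (horizontal) placements: rows * (cols-1) = 4 * 5 = 20
Advantage = Left - Right = 18 - 20 = -2

-2


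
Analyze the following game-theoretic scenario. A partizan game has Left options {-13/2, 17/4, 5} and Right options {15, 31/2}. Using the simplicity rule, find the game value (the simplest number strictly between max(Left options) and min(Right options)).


Left options: {-13/2, 17/4, 5}, max = 5
Right options: {15, 31/2}, min = 15
All options are numbers and max(Left) < min(Right), so by the simplicity theorem the value is the simplest (earliest-born) number strictly between 5 and 15.
Integers 6 through 14 all lie strictly between 5 and 15.
Among integers, the simplest (lowest birthday = smallest |n|; 0 is born on day 0, +-n on day n) is 6.
No non-integer in the interval can be simpler: if x is a non-integer in the interval, then floor(x) or ceil(x) also lies in the interval (the interval contains an integer), and both are proper prefixes of x's sign expansion, i.e. born earlier. So the game value is 6.
Game value = 6

6


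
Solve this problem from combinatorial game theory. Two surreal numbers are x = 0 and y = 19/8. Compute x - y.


x = 0, y = 19/8
Converting to common denominator: 8
x = 0/8, y = 19/8
x - y = 0 - 19/8 = -19/8

-19/8


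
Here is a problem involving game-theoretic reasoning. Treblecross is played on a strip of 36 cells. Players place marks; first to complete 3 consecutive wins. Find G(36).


Treblecross: place X on empty cells; 3-in-a-row wins.
Playing within two cells of an existing X lets the opponent win at once, so sensible play treats the cells i-2..i+2 around each X as dead. The player left with no safe cell loses, so this is a normal-play take-away game on strips of safe cells.
Placing X at cell i (0-indexed) of a strip of k safe cells leaves independent strips of sizes max(0, i-2) and max(0, k-i-3). Hence G(k) = mex{ G(max(0,i-2)) XOR G(max(0,k-i-3)) : 0 <= i < k }, with G(0) = 0.
G(1): splits (0,0):0^0=0 -> mex({0}) = 1
G(2): splits (0,0):0^0=0 -> mex({0}) = 1
G(3): splits (0,0):0^0=0 -> mex({0}) = 1
G(4): splits (0,1):0^1=1 (0,0):0^0=0 -> mex({0, 1}) = 2
G(5): splits (0,2):0^1=1 (0,1):0^1=1 (0,0):0^0=0 -> mex({0, 1}) = 2
G(6) = mex({1}) = 0
G(7) = mex({0, 1, 2}) = 3
G(8) = mex({0, 1, 2}) = 3
G(9) = mex({0, 2}) = 1
G(10) = mex({0, 2, 3}) = 1
G(11) = mex({0, 3}) = 1
G(12) = mex({1, 3}) = 0
G(13) = mex({0, 1, 2, 3}) = 4
G(14) = mex({0, 1, 2}) = 3
G(15) = mex({0, 1, 2}) = 3
G(16) = mex({0, 1, 2, 4}) = 3
G(17) = mex({0, 1, 3, 4}) = 2
G(18) = mex({0, 1, 3, 4}) = 2
G(19) = mex({0, 1, 3, 5}) = 2
G(20) = mex({0, 1, 2, 3, 5}) = 4
G(21) = mex({0, 1, 2, 3, 5}) = 4
G(22) = mex({1, 2, 6}) = 0
G(23) = mex({0, 1, 2, 3, 4, 6}) = 5
G(24) = mex({0, 1, 2, 3, 4}) = 5
G(25) = mex({0, 1, 3, 4, 7}) = 2
G(26) = mex({0, 1, 3, 4, 5, 7}) = 2
G(27) = mex({0, 1, 3, 5}) = 2
G(28) = mex({0, 1, 2, 5}) = 3
G(29) = mex({0, 1, 2, 4, 5, 6}) = 3
G(30) = mex({1, 2, 4, 6}) = 0
G(31) = mex({0, 1, 2, 3, 4, 6}) = 5
G(32) = mex({1, 2, 3, 4, 7}) = 0
G(33) = mex({0, 3, 7}) = 1
G(34) = mex({0, 2, 3, 5, 7}) = 1
G(35) = mex({0, 2, 3, 5, 6}) = 1
G(36) = mex({0, 1, 2, 5, 6}) = 3
Therefore G(36) = 3.

3


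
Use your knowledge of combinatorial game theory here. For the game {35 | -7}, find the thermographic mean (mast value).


Game = {35 | -7}, a switch {a | b} with numbers a > b.
Its thermograph has left wall a - t and right wall b + t, which meet at t = (a - b)/2, where both equal (a + b)/2. So the mast (mean value) is at (a + b)/2.
Mean = (35 + (-7))/2 = 28/2 = 14

14


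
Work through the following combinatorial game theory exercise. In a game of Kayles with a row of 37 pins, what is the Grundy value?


Kayles: a move removes 1 or 2 adjacent pins from a contiguous row.
Removing pins from a row of k leaves two independent rows (a, b) with a + b = k - 1 (one pin) or a + b = k - 2 (two pins); an end removal gives a = 0.
By Sprague-Grundy, G(k) = mex{ G(a) XOR G(b) } over all these splits. G(0) = 0.
G(1): splits (0,0):0^0=0 -> mex({0}) = 1
G(2): splits (0,1):0^1=1 (0,0):0^0=0 -> mex({0, 1}) = 2
G(3): splits (0,2):0^2=2 (1,1):1^1=0 (0,1):0^1=1 -> mex({0, 1, 2}) = 3
G(4): splits (0,3):0^3=3 (1,2):1^2=3 (0,2):0^2=2 (1,1):1^1=0 -> mex({0, 2, 3}) = 1
G(5): splits (0,4):0^1=1 (1,3):1^3=2 (2,2):2^2=0 (0,3):0^3=3 (1,2):1^2=3 -> mex({0, 1, 2, 3}) = 4
G(6) = mex({0, 1, 2, 4}) = 3
G(7) = mex({0, 1, 3, 4, 5}) = 2
G(8) = mex({0, 2, 3, 5, 6}) = 1
G(9) = mex({0, 1, 2, 3, 6, 7}) = 4
G(10) = mex({0, 1, 3, 4, 5, 7}) = 2
G(11) = mex({0, 1, 2, 3, 4, 5}) = 6
G(12) = mex({0, 1, 2, 3, 5, 6, 7}) = 4
G(13) = mex({0, 2, 3, 4, 6, 7}) = 1
G(14) = mex({0, 1, 4, 5, 6, 7}) = 2
G(15) = mex({0, 1, 2, 3, 4, 5, 6}) = 7
G(16) = mex({0, 2, 3, 5, 6, 7}) = 1
G(17) = mex({0, 1, 2, 3, 5, 6, 7}) = 4
G(18) = mex({0, 1, 2, 4, 5, 6}) = 3
G(19) = mex({0, 1, 3, 4, 5, 7}) = 2
G(20) = mex({0, 2, 3, 4, 5, 6, 7}) = 1
G(21) = mex({0, 1, 2, 3, 5, 6, 7}) = 4
G(22) = mex({0, 1, 2, 3, 4, 5, 7}) = 6
G(23) = mex({0, 1, 2, 3, 4, 5, 6}) = 7
G(24) = mex({0, 1, 2, 3, 5, 6, 7}) = 4
G(25) = mex({0, 2, 3, 4, 6, 7}) = 1
G(26) = mex({0, 1, 3, 4, 5, 6, 7}) = 2
G(27) = mex({0, 1, 2, 3, 4, 5, 6, 7}) = 8
G(28) = mex({0, 1, 2, 3, 4, 6, 7, 8}) = 5
G(29) = mex({0, 1, 2, 3, 5, 6, 7, 8, 9}) = 4
G(30) = mex({0, 1, 2, 3, 4, 5, 6, 9, 10}) = 7
G(31) = mex({0, 1, 3, 4, 5, 7, 10, 11}) = 2
G(32) = mex({0, 2, 3, 4, 5, 6, 7, 9, 11}) = 1
G(33) = mex({0, 1, 2, 3, 4, 5, 6, 7, 9, 12}) = 8
G(34) = mex({0, 1, 2, 3, 4, 5, 7, 8, 11, 12}) = 6
G(35) = mex({0, 1, 2, 3, 4, 5, 6, 8, 9, 10, 11}) = 7
G(36) = mex({0, 1, 2, 3, 5, 6, 7, 9, 10}) = 4
G(37) = mex({0, 2, 3, 4, 6, 7, 9, 10, 11, 12}) = 1
Therefore G(37) = 1.

1


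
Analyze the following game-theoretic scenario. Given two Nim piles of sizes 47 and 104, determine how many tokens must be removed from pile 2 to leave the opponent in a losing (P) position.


Piles: 47 and 104
Current XOR: 47 XOR 104 = 71 (non-zero, so this is an N-position).
To make the XOR zero, we need to find a move that balances the piles.
For pile 2 (size 104): target = 104 XOR 71 = 47
We reduce pile 2 from 104 to 47.
Tokens removed: 104 - 47 = 57
Verification: 47 XOR 47 = 0

57


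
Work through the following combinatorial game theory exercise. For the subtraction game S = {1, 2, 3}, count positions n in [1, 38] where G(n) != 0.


Subtraction set S = {1, 2, 3}, so G(n) = n mod 4.
G(n) = 0 when n is a multiple of 4.
Multiples of 4 in [1, 38]: 9
N-positions (nonzero Grundy) = 38 - 9 = 29

29


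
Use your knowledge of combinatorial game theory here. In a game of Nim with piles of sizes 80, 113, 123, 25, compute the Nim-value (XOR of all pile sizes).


We need the XOR (exclusive or) of all pile sizes.
After XOR-ing pile 1 (size 80): 0 XOR 80 = 80
After XOR-ing pile 2 (size 113): 80 XOR 113 = 33
After XOR-ing pile 3 (size 123): 33 XOR 123 = 90
After XOR-ing pile 4 (size 25): 90 XOR 25 = 67
The Nim-value of this position is 67.

67


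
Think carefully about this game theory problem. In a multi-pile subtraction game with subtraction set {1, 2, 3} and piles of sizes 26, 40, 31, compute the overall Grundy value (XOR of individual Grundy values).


Subtraction set: {1, 2, 3}
For this subtraction set, G(n) = n mod 4 (period = max + 1 = 4).
Pile 1 (size 26): G(26) = 26 mod 4 = 2
Pile 2 (size 40): G(40) = 40 mod 4 = 0
Pile 3 (size 31): G(31) = 31 mod 4 = 3
Total Grundy value = XOR of all: 2 XOR 0 XOR 3 = 1

1


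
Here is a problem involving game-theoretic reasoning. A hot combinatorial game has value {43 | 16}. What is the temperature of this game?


The game is {43 | 16}, a switch {a | b} with numbers a > b.
Cooling {a | b} by t gives {a - t | b + t}, which stops being hot when a - t = b + t, i.e. at t = (a - b)/2. So the temperature of a switch is (a - b)/2.
Temperature = (Left option - Right option) / 2
= (43 - (16)) / 2
= 27 / 2
= 27/2

27/2


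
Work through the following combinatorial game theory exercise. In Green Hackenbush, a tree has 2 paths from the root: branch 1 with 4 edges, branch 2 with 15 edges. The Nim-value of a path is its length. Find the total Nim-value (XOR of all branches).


The tree has 2 branches from the ground vertex.
In Green Hackenbush, the Nim-value of a simple path of length k is k.
Branch 1: length 4, Nim-value = 4
Branch 2: length 15, Nim-value = 15
Total Nim-value = XOR of all branch values:
0 XOR 4 = 4
4 XOR 15 = 11
Nim-value of the tree = 11

11


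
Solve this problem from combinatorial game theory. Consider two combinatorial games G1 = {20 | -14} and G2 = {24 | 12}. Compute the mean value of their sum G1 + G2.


G1 = {20 | -14}, G2 = {24 | 12}
Each is a switch {a | b} with numbers a > b; its mean value is (a + b)/2, and mean value is additive over game sums: m(G1 + G2) = m(G1) + m(G2).
Mean of G1 = (20 + (-14))/2 = 6/2 = 3
Mean of G2 = (24 + (12))/2 = 36/2 = 18
Mean of G1 + G2 = 3 + 18 = 21

21


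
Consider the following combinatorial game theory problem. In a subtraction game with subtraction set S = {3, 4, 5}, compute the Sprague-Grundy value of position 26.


The subtraction set is S = {3, 4, 5}.
G(k) = mex{ G(k - s) : s in S, s <= k }. We compute iteratively: G(0) = 0.
G(1) = mex({}) = 0
G(2) = mex({}) = 0
G(3) = mex({0}) = 1
G(4) = mex({0}) = 1
G(5) = mex({0}) = 1
G(6) = mex({0, 1}) = 2
G(7) = mex({0, 1}) = 2
G(8) = mex({1}) = 0
G(9) = mex({1, 2}) = 0
G(10) = mex({1, 2}) = 0
G(11) = mex({0, 2}) = 1
G(12) = mex({0, 2}) = 1
Observe that G(8)..G(12) = 0, 0, 0, 1, 1 repeats G(0)..G(4) = 0, 0, 0, 1, 1.
For k >= max(S) = 5, G(k) is determined by the previous 5 values G(k-5)..G(k-1); a window of 5 consecutive values has recurred shifted by 8, so by induction G(k + 8) = G(k) for all k >= 0: the sequence is periodic from the start with period 8.
One period: G(0..7) = 0, 0, 0, 1, 1, 1, 2, 2.
26 mod 8 = 2, so G(26) = G(2) = 0.

0


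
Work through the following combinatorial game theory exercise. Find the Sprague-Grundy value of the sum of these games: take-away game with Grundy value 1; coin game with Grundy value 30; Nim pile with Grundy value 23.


By the Sprague-Grundy theorem, the Grundy value of a sum of games is the XOR of individual Grundy values.
take-away game: Grundy value = 1. Running XOR: 0 XOR 1 = 1
coin game: Grundy value = 30. Running XOR: 1 XOR 30 = 31
Nim pile: Grundy value = 23. Running XOR: 31 XOR 23 = 8
The combined Grundy value is 8.

8


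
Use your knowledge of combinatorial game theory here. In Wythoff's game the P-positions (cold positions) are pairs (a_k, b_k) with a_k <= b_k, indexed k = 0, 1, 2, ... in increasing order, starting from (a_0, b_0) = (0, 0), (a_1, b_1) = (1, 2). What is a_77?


By Wythoff's theorem, a_k = floor(k * phi) and b_k = floor(k * phi^2) = a_k + k, where phi = (1 + sqrt(5))/2 is the golden ratio.
phi = (1 + sqrt(5))/2 = 1.618034
k = 77
k * phi = 77 * 1.618034 = 124.588617
a_77 = floor(k * phi) = 124

124


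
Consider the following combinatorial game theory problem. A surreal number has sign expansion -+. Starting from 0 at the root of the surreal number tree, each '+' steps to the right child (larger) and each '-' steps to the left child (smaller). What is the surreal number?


Sign expansion: -+
Rule: track bounds (lo, hi), initially (-inf, +inf). On '+', the current value becomes lo and we move to the simplest number in (value, hi): value + 1 if hi = +inf, otherwise the midpoint (value + hi)/2. On '-', the current value becomes hi and we move to value - 1 if lo = -inf, otherwise the midpoint (lo + value)/2.
Start at 0.
Step 1: sign = -, move left. Bounds: (-inf, 0). Value = -1
Step 2: sign = +, move right. Bounds: (-1, 0). Value = -1/2
The surreal number with sign expansion -+ is -1/2.

-1/2


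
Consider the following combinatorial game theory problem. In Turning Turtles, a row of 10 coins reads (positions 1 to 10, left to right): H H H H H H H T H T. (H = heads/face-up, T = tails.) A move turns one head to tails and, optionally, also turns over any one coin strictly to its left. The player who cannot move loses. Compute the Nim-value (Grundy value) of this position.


Coins: H H H H H H H T H T
Key fact: a single head at position k behaves exactly like a Nim heap of size k (turning it to T and optionally flipping a coin at j < k corresponds to moving the heap from k to j, or to 0), and heads combine as a disjunctive sum (two heads at the same place would cancel, matching j XOR j = 0). So the Nim-value is the XOR of the 1-indexed positions of the heads.
Face-up positions (1-indexed): [1, 2, 3, 4, 5, 6, 7, 9]
XOR 0 with 1: 0 XOR 1 = 1
XOR 1 with 2: 1 XOR 2 = 3
XOR 3 with 3: 3 XOR 3 = 0
XOR 0 with 4: 0 XOR 4 = 4
XOR 4 with 5: 4 XOR 5 = 1
XOR 1 with 6: 1 XOR 6 = 7
XOR 7 with 7: 7 XOR 7 = 0
XOR 0 with 9: 0 XOR 9 = 9
Nim-value = 9

9


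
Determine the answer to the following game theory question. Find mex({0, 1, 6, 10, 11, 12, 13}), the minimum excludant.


Set = {0, 1, 6, 10, 11, 12, 13}
0 is in the set.
1 is in the set.
2 is NOT in the set. This is the mex.
mex = 2

2


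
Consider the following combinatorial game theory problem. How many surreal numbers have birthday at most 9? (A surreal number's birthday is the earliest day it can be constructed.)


Day 0: {|} = 0 is born. Count = 1.
Day n: the number of surreal numbers born by day n is 2^(n+1) - 1.
By day 0: 2^1 - 1 = 1
By day 1: 2^2 - 1 = 3
By day 2: 2^3 - 1 = 7
By day 3: 2^4 - 1 = 15
By day 4: 2^5 - 1 = 31
By day 5: 2^6 - 1 = 63
By day 6: 2^7 - 1 = 127
By day 7: 2^8 - 1 = 255
By day 8: 2^9 - 1 = 511
By day 9: 2^10 - 1 = 1023
By day 9: 1023 surreal numbers.

1023


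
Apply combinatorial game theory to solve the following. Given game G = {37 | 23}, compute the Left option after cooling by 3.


Original game: {37 | 23} (a switch {a | b} with a > b).
Cooling by t (for t below the temperature (a - b)/2 = 7) taxes each move by t: {a | b} cooled by t is {a - t | b + t}.
Cooling amount: t = 3
Cooled Left option: 37 - 3 = 34
Cooled Right option: 23 + 3 = 26
Cooled game: {34 | 26}
Left option = 34

34


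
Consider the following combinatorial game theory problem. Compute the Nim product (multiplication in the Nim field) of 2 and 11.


Nim multiplication is bilinear over XOR: (u XOR v) * w = (u*w) XOR (v*w).
So we split each operand into its bit components and XOR the pairwise Nim products.
2 = 2 (as XOR of powers of 2).
11 = 1 + 2 + 8 (as XOR of powers of 2).
Using the standard Nim-product table on single bits:
  2*2 = 3,   2*4 = 8,   2*8 = 12,
  4*4 = 6,   4*8 = 11,  8*8 = 13,
and  1*x = x (identity), k*l = l*k (commutative).
Pairwise Nim products:
  2 * 1 = 2
  2 * 2 = 3
  2 * 8 = 12
XOR them: 2 XOR 3 XOR 12 = 13.
Result: 2 * 11 = 13 (in Nim).

13


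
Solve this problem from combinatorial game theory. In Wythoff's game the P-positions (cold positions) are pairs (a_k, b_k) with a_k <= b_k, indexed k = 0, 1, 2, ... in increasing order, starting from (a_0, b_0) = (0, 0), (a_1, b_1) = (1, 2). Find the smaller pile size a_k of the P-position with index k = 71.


By Wythoff's theorem, a_k = floor(k * phi) and b_k = floor(k * phi^2) = a_k + k, where phi = (1 + sqrt(5))/2 is the golden ratio.
phi = (1 + sqrt(5))/2 = 1.618034
k = 71
k * phi = 71 * 1.618034 = 114.880413
a_71 = floor(k * phi) = 114

114


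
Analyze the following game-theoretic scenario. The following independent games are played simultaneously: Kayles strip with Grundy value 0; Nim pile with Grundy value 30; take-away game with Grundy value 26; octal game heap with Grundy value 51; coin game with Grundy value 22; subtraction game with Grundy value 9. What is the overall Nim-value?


By the Sprague-Grundy theorem, the Grundy value of a sum of games is the XOR of individual Grundy values.
Kayles strip: Grundy value = 0. Running XOR: 0 XOR 0 = 0
Nim pile: Grundy value = 30. Running XOR: 0 XOR 30 = 30
take-away game: Grundy value = 26. Running XOR: 30 XOR 26 = 4
octal game heap: Grundy value = 51. Running XOR: 4 XOR 51 = 55
coin game: Grundy value = 22. Running XOR: 55 XOR 22 = 33
subtraction game: Grundy value = 9. Running XOR: 33 XOR 9 = 40
The combined Grundy value is 40.

40


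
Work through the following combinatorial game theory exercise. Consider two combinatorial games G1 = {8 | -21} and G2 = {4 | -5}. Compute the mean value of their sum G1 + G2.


G1 = {8 | -21}, G2 = {4 | -5}
Each is a switch {a | b} with numbers a > b; its mean value is (a + b)/2, and mean value is additive over game sums: m(G1 + G2) = m(G1) + m(G2).
Mean of G1 = (8 + (-21))/2 = -13/2 = -13/2
Mean of G2 = (4 + (-5))/2 = -1/2 = -1/2
Mean of G1 + G2 = -13/2 + -1/2 = -7

-7


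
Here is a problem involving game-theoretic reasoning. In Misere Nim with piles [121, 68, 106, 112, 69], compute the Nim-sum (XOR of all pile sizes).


We need the XOR (exclusive or) of all pile sizes.
After XOR-ing pile 1 (size 121): 0 XOR 121 = 121
After XOR-ing pile 2 (size 68): 121 XOR 68 = 61
After XOR-ing pile 3 (size 106): 61 XOR 106 = 87
After XOR-ing pile 4 (size 112): 87 XOR 112 = 39
After XOR-ing pile 5 (size 69): 39 XOR 69 = 98
The Nim-value of this position is 98.

98
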